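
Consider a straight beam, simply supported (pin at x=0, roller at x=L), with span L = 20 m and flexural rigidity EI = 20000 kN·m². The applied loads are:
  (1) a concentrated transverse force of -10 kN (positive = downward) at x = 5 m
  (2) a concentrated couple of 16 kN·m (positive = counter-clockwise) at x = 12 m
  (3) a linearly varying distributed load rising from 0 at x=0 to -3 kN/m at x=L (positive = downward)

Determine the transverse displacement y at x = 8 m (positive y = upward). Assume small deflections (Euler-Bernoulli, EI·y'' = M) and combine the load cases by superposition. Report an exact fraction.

Load 1 — point force P=-10 kN at a=5 m (b=L-a=15):
  y_1 = -Pa(L-x)(2Lx-a²-x²)/(6LEI)  [x>a] = -(-10)·5·(20-8)·(2·20·8-5²-8²)/(6·20·20000) = 231/4000 m
Load 2 — applied couple M₀=16 kN·m at a=12 m (b=L-a=8):
  y_2 = (M₀x³/(6L)+C₁x)/EI  [x≤a] with C₁=M₀(3b²-L²)/(6L)=-416/15 = (16·8³/(6·20)+(-416/15)·8)/20000 = -24/3125 m
Load 3 — triangular load w₀=-3 kN/m (0→w₀ over full span):
  y_3 = -w₀x(7L⁴-10L²x²+3x⁴)/(360LEI) = -(-3)·8·(7·20⁴-10·20²·8²+3·8⁴)/(360·20·20000) = 2282/15625 m
Superposition: y = Σ y_i = 98059/500000 m ≈ 0.196118 m

y(8) = 98059/500000 m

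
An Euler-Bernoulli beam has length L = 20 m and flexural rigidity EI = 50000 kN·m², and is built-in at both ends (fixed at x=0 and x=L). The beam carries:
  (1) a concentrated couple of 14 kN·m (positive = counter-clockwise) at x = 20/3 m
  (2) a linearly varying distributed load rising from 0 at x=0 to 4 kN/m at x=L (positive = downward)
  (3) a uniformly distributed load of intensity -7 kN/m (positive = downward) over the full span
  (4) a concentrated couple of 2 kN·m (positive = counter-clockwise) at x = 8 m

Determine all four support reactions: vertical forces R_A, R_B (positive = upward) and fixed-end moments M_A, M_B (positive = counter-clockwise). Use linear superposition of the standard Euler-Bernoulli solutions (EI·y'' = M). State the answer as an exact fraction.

R_A = -21346/375 kN, M_A = -4494/25 kN·m, R_B = -16154/375 kN, M_B = 3966/25 kN·m

Load 1 — applied couple M₀=14 kN·m at a=20/3 m (b=L-a=40/3):
  R_A = 6M₀ab/L³ = 6·14·(20/3)·(40/3)/20³ = 14/15 kN
  M_A = M₀b(2a-b)/L² = 14·(40/3)·(2·(20/3)-(40/3))/20² = 0 kN·m
  R_B = -6M₀ab/L³ = -6·14·(20/3)·(40/3)/20³ = -14/15 kN
  M_B = M₀a(2b-a)/L² = 14·(20/3)·(2·(40/3)-(20/3))/20² = 14/3 kN·m
Load 2 — triangular load w₀=4 kN/m (0→w₀ over full span):
  R_A = 3w₀L/20 = 3·4·20/20 = 12 kN
  M_A = w₀L²/30 = 4·20²/30 = 160/3 kN·m
  R_B = 7w₀L/20 = 7·4·20/20 = 28 kN
  M_B = -w₀L²/20 = -4·20²/20 = -80 kN·m
Load 3 — uniform load w=-7 kN/m over full span:
  R_A = wL/2 = (-7)·20/2 = -70 kN
  M_A = wL²/12 = (-7)·20²/12 = -700/3 kN·m
  R_B = wL/2 = (-7)·20/2 = -70 kN
  M_B = -wL²/12 = -(-7)·20²/12 = 700/3 kN·m
Load 4 — applied couple M₀=2 kN·m at a=8 m (b=L-a=12):
  R_A = 6M₀ab/L³ = 6·2·8·12/20³ = 18/125 kN
  M_A = M₀b(2a-b)/L² = 2·12·(2·8-12)/20² = 6/25 kN·m
  R_B = -6M₀ab/L³ = -6·2·8·12/20³ = -18/125 kN
  M_B = M₀a(2b-a)/L² = 2·8·(2·12-8)/20² = 16/25 kN·m
Superposition: R_A = -21346/375 kN, M_A = -4494/25 kN·m, R_B = -16154/375 kN, M_B = 3966/25 kN·m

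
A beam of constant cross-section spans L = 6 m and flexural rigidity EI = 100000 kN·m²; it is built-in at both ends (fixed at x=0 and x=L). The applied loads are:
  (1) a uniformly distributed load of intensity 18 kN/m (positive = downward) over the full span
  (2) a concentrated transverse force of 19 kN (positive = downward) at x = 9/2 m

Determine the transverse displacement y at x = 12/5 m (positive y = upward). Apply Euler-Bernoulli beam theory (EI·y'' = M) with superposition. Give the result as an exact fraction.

Load 1 — uniform load w=18 kN/m over full span:
  y_1 = -wx²(L-x)²/(24EI) = -18·(12/5)²·(6-(12/5))²/(24·100000) = -2187/3906250 m
Load 2 — point force P=19 kN at a=9/2 m (b=L-a=3/2):
  y_2 = -Pb²x²(3aL-(3a+b)x)/(6L³EI)  [x≤a] = -19·(3/2)²·(12/5)²·(3·(9/2)·6-(3·(9/2)+(3/2))·(12/5))/(6·6³·100000) = -171/2000000 m
Superposition: y = Σ y_i = -161343/250000000 m ≈ -0.000645 m

y(12/5) = -161343/250000000 m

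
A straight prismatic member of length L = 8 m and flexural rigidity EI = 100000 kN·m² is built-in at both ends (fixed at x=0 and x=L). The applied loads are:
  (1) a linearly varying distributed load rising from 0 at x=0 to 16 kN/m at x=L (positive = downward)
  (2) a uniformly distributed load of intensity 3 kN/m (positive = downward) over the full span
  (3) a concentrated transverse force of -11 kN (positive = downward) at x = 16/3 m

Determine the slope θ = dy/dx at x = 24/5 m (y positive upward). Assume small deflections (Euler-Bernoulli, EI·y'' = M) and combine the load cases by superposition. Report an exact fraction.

θ(24/5) = 3109/17578125 rad

Load 1 — triangular load w₀=16 kN/m (0→w₀ over full span):
  θ_1 = -w₀(2x(L-x)(L-2x)(x+2L)+x²(L-x)²)/(120LEI) = -16·(2·(24/5)·(8-(24/5))·(8-2·(24/5))·((24/5)+2·8)+(24/5)²·(8-(24/5))²)/(120·8·100000) = 256/1953125 rad
Load 2 — uniform load w=3 kN/m over full span:
  θ_2 = -wx(L-x)(L-2x)/(12EI) = -3·(24/5)·(8-(24/5))·(8-2·(24/5))/(12·100000) = 24/390625 rad
Load 3 — point force P=-11 kN at a=16/3 m (b=L-a=8/3):
  θ_3 = -Pb²x(2aL-(3a+b)x)/(2L³EI)  [x≤a] = -(-11)·(8/3)²·(24/5)·(2·(16/3)·8-(3·(16/3)+(8/3))·(24/5))/(2·8³·100000) = -11/703125 rad
Superposition: θ = Σ θ_i = 3109/17578125 rad ≈ 0.000177 rad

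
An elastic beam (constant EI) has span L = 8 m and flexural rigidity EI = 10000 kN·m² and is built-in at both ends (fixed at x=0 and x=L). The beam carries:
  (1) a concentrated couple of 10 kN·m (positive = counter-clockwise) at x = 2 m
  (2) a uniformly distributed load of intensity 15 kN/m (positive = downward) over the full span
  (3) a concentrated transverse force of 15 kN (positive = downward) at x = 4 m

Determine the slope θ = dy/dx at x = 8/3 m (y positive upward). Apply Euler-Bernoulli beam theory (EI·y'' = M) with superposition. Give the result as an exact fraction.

θ(8/3) = -31/5400 rad

Load 1 — applied couple M₀=10 kN·m at a=2 m (b=L-a=6):
  θ_1 = (R_Ax²/2 - M_Ax - M₀(x-a))/EI  [x>a] with R_A=45/32, M_A=-15/8 = ((45/32)·(8/3)²/2 - (-15/8)·(8/3) - 10·((8/3)-2))/10000 = 1/3000 rad
Load 2 — uniform load w=15 kN/m over full span:
  θ_2 = -wx(L-x)(L-2x)/(12EI) = -15·(8/3)·(8-(8/3))·(8-2·(8/3))/(12·10000) = -16/3375 rad
Load 3 — point force P=15 kN at a=4 m (b=L-a=4):
  θ_3 = -Pb²x(2aL-(3a+b)x)/(2L³EI)  [x≤a] = -15·4²·(8/3)·(2·4·8-(3·4+4)·(8/3))/(2·8³·10000) = -1/750 rad
Superposition: θ = Σ θ_i = -31/5400 rad ≈ -0.005741 rad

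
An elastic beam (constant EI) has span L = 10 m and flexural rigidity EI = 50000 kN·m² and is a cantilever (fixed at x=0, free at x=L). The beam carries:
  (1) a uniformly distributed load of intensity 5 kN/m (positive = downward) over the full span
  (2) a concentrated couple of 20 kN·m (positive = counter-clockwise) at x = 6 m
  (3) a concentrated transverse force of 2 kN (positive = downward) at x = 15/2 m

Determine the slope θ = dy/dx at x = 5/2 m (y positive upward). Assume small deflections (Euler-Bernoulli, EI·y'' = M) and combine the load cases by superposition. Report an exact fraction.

Load 1 — uniform load w=5 kN/m over full span:
  θ_1 = -wx(x²-3Lx+3L²)/(6EI) = -5·(5/2)·((5/2)²-3·10·(5/2)+3·10²)/(6·50000) = -37/3840 rad
Load 2 — applied couple M₀=20 kN·m at a=6 m (b=L-a=4):
  θ_2 = M₀x/EI  [x≤a] = 20·(5/2)/50000 = 1/1000 rad
Load 3 — point force P=2 kN at a=15/2 m (b=L-a=5/2):
  θ_3 = -Px(2a-x)/(2EI)  [x≤a] = -2·(5/2)·(2·(15/2)-(5/2))/(2·50000) = -1/1600 rad
Superposition: θ = Σ θ_i = -889/96000 rad ≈ -0.009260 rad

θ(5/2) = -889/96000 rad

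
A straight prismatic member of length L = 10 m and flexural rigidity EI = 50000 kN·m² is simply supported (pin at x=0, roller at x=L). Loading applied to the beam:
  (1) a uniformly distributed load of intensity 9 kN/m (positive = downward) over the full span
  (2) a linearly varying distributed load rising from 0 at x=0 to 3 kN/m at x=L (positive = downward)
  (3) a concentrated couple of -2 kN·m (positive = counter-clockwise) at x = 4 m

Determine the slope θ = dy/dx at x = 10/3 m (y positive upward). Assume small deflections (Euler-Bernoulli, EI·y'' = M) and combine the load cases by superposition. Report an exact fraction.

Load 1 — uniform load w=9 kN/m over full span:
  θ_1 = -w(L³-6Lx²+4x³)/(24EI) = -9·(10³-6·10·(10/3)²+4·(10/3)³)/(24·50000) = -13/3600 rad
Load 2 — triangular load w₀=3 kN/m (0→w₀ over full span):
  θ_2 = -w₀(7L⁴-30L²x²+15x⁴)/(360LEI) = -3·(7·10⁴-30·10²·(10/3)²+15·(10/3)⁴)/(360·10·50000) = -13/20250 rad
Load 3 — applied couple M₀=-2 kN·m at a=4 m (b=L-a=6):
  θ_3 = (M₀x²/(2L)+C₁)/EI  [x≤a] with C₁=M₀(3b²-L²)/(6L)=-4/15 = ((-2)·(10/3)²/(2·10)+(-4/15))/50000 = -31/1125000 rad
Superposition: θ = Σ θ_i = -86683/20250000 rad ≈ -0.004281 rad

θ(10/3) = -86683/20250000 rad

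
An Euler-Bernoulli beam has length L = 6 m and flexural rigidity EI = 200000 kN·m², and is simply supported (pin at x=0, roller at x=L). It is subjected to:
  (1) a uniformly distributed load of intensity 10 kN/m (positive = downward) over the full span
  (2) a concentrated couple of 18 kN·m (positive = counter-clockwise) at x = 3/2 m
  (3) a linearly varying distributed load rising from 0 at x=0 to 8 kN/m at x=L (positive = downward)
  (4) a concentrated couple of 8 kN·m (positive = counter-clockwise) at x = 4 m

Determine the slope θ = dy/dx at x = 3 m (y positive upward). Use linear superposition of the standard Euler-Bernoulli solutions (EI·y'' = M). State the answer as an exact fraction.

Load 1 — uniform load w=10 kN/m over full span:
  θ_1 = -w(L³-6Lx²+4x³)/(24EI) = -10·(6³-6·6·3²+4·3³)/(24·200000) = 0 rad
Load 2 — applied couple M₀=18 kN·m at a=3/2 m (b=L-a=9/2):
  θ_2 = (M₀x²/(2L)-M₀(x-a)+C₁)/EI  [x>a] with C₁=M₀(3b²-L²)/(6L)=99/8 = (18·3²/(2·6)-18·(3-(3/2))+(99/8))/200000 = -9/1600000 rad
Load 3 — triangular load w₀=8 kN/m (0→w₀ over full span):
  θ_3 = -w₀(7L⁴-30L²x²+15x⁴)/(360LEI) = -8·(7·6⁴-30·6²·3²+15·3⁴)/(360·6·200000) = -21/2000000 rad
Load 4 — applied couple M₀=8 kN·m at a=4 m (b=L-a=2):
  θ_4 = (M₀x²/(2L)+C₁)/EI  [x≤a] with C₁=M₀(3b²-L²)/(6L)=-16/3 = (8·3²/(2·6)+(-16/3))/200000 = 1/300000 rad
Superposition: θ = Σ θ_i = -307/24000000 rad ≈ -0.000013 rad

θ(3) = -307/24000000 rad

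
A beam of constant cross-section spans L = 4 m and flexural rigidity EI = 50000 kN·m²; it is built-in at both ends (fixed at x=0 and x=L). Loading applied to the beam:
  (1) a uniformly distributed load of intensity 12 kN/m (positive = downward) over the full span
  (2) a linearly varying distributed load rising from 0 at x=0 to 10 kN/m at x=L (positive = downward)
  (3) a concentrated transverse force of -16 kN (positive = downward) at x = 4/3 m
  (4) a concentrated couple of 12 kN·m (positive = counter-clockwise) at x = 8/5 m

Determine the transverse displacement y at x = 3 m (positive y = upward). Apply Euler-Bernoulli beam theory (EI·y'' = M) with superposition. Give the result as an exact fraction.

Load 1 — uniform load w=12 kN/m over full span:
  y_1 = -wx²(L-x)²/(24EI) = -12·3²·(4-3)²/(24·50000) = -9/100000 m
Load 2 — triangular load w₀=10 kN/m (0→w₀ over full span):
  y_2 = -w₀x²(L-x)²(x+2L)/(120LEI) = -10·3²·(4-3)²·(3+2·4)/(120·4·50000) = -33/800000 m
Load 3 — point force P=-16 kN at a=4/3 m (b=L-a=8/3):
  y_3 = -Pa²(L-x)²(3bL-(3b+a)(L-x))/(6L³EI)  [x>a] = -(-16)·(4/3)²·(4-3)²·(3·(8/3)·4-(3·(8/3)+(4/3))·(4-3))/(6·4³·50000) = 17/506250 m
Load 4 — applied couple M₀=12 kN·m at a=8/5 m (b=L-a=12/5):
  y_4 = (R_Ax³/6 - M_Ax²/2 - M₀(x-a)²/2)/EI  [x>a] with R_A=108/25, M_A=36/25 = ((108/25)·3³/6 - (36/25)·3²/2 - 12·(3-(8/5))²/2)/50000 = 3/125000 m
Superposition: y = Σ y_i = -23869/324000000 m ≈ -0.000074 m

y(3) = -23869/324000000 m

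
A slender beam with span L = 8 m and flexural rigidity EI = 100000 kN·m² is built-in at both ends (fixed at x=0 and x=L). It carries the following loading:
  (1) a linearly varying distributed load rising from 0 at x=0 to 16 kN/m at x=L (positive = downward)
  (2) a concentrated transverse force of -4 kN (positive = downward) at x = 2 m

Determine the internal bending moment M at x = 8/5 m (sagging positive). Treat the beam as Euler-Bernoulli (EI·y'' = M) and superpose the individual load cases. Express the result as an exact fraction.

M(8/5) = -4259/750 kN·m

Load 1 — triangular load w₀=16 kN/m (0→w₀ over full span):
  M_1 = 3w₀Lx/20 - w₀L²/30 - w₀x³/(6L) = 3·16·8·(8/5)/20 - 16·8²/30 - 16·(8/5)³/(6·8) = -1792/375 kN·m
Load 2 — point force P=-4 kN at a=2 m (b=L-a=6):
  M_2 = Pb²(3a+b)x/L³ - Pab²/L²  [x≤a] = (-4)·6²·(3·2+6)·(8/5)/8³ - (-4)·2·6²/8² = -9/10 kN·m
Superposition: M = Σ M_i = -4259/750 kN·m ≈ -5.678667 kN·m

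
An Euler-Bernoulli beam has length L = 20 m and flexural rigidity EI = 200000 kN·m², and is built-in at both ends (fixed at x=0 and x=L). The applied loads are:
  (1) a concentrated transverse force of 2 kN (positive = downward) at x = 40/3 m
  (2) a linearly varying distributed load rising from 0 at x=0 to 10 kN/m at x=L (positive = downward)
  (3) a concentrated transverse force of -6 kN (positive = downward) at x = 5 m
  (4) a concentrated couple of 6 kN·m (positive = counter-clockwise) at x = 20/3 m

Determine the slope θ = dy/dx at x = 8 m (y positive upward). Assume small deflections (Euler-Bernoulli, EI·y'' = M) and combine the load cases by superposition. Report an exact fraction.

θ(8) = -1093/1125000 rad

Load 1 — point force P=2 kN at a=40/3 m (b=L-a=20/3):
  θ_1 = -Pb²x(2aL-(3a+b)x)/(2L³EI)  [x≤a] = -2·(20/3)²·8·(2·(40/3)·20-(3·(40/3)+(20/3))·8)/(2·20³·200000) = -1/28125 rad
Load 2 — triangular load w₀=10 kN/m (0→w₀ over full span):
  θ_2 = -w₀(2x(L-x)(L-2x)(x+2L)+x²(L-x)²)/(120LEI) = -10·(2·8·(20-8)·(20-2·8)·(8+2·20)+8²·(20-8)²)/(120·20·200000) = -3/3125 rad
Load 3 — point force P=-6 kN at a=5 m (b=L-a=15):
  θ_3 = Pa²(L-x)(2bL-(3b+a)(L-x))/(2L³EI)  [x>a] = (-6)·5²·(20-8)·(2·15·20-(3·15+5)·(20-8))/(2·20³·200000) = 0 rad
Load 4 — applied couple M₀=6 kN·m at a=20/3 m (b=L-a=40/3):
  θ_4 = (R_Ax²/2 - M_Ax - M₀(x-a))/EI  [x>a] with R_A=2/5, M_A=0 = ((2/5)·8²/2 - 0·8 - 6·(8-(20/3)))/200000 = 3/125000 rad
Superposition: θ = Σ θ_i = -1093/1125000 rad ≈ -0.000972 rad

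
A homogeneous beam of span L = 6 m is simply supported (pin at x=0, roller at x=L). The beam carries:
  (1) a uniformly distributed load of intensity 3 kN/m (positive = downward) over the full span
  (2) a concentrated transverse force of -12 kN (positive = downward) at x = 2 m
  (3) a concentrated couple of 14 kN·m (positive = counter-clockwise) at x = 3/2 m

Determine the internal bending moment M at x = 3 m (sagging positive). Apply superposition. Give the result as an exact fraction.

Load 1 — uniform load w=3 kN/m over full span:
  M_1 = wx(L-x)/2 = 3·3·(6-3)/2 = 27/2 kN·m
Load 2 — point force P=-12 kN at a=2 m (b=L-a=4):
  M_2 = Pa(L-x)/L  [x>a] = (-12)·2·(6-3)/6 = -12 kN·m
Load 3 — applied couple M₀=14 kN·m at a=3/2 m (b=L-a=9/2):
  M_3 = M₀x/L - M₀  [x>a] = 14·3/6 - 14 = -7 kN·m
Superposition: M = Σ M_i = -11/2 kN·m ≈ -5.500000 kN·m

M(3) = -11/2 kN·m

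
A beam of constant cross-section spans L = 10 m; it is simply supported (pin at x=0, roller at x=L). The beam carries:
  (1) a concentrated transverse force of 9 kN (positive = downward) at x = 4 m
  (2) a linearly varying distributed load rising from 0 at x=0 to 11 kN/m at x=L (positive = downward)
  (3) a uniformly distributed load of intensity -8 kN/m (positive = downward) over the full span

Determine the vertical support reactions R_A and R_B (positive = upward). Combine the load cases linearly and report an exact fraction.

Load 1 — point force P=9 kN at a=4 m (b=L-a=6):
  R_A = Pb/L = 9·6/10 = 27/5 kN
  R_B = Pa/L = 9·4/10 = 18/5 kN
Load 2 — triangular load w₀=11 kN/m (0→w₀ over full span):
  R_A = w₀L/6 = 11·10/6 = 55/3 kN
  R_B = w₀L/3 = 11·10/3 = 110/3 kN
Load 3 — uniform load w=-8 kN/m over full span:
  R_A = wL/2 = (-8)·10/2 = -40 kN
  R_B = wL/2 = (-8)·10/2 = -40 kN
Superposition: R_A = -244/15 kN, R_B = 4/15 kN

R_A = -244/15 kN, R_B = 4/15 kN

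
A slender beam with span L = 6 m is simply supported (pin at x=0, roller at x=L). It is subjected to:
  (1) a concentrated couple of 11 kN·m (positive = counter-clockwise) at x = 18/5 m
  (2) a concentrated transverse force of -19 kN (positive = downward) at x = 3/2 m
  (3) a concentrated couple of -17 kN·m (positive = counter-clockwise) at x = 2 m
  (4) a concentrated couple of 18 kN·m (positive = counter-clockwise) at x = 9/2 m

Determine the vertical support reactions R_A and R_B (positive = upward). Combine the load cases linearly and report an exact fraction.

R_A = -49/4 kN, R_B = -27/4 kN

Load 1 — applied couple M₀=11 kN·m at a=18/5 m (b=L-a=12/5):
  R_A = M₀/L = 11/6 kN
  R_B = -M₀/L = -11/6 kN
Load 2 — point force P=-19 kN at a=3/2 m (b=L-a=9/2):
  R_A = Pb/L = (-19)·(9/2)/6 = -57/4 kN
  R_B = Pa/L = (-19)·(3/2)/6 = -19/4 kN
Load 3 — applied couple M₀=-17 kN·m at a=2 m (b=L-a=4):
  R_A = M₀/L = (-17)/6 = -17/6 kN
  R_B = -M₀/L = -(-17)/6 = 17/6 kN
Load 4 — applied couple M₀=18 kN·m at a=9/2 m (b=L-a=3/2):
  R_A = M₀/L = 18/6 = 3 kN
  R_B = -M₀/L = -18/6 = -3 kN
Superposition: R_A = -49/4 kN, R_B = -27/4 kN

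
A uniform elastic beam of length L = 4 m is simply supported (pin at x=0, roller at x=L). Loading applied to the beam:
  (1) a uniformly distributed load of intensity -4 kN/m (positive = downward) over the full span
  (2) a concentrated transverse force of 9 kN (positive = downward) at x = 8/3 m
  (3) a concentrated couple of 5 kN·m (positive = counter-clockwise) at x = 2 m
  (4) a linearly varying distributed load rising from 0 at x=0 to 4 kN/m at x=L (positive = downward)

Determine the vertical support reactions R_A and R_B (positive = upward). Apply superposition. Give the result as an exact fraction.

R_A = -13/12 kN, R_B = 25/12 kN

Load 1 — uniform load w=-4 kN/m over full span:
  R_A = wL/2 = (-4)·4/2 = -8 kN
  R_B = wL/2 = (-4)·4/2 = -8 kN
Load 2 — point force P=9 kN at a=8/3 m (b=L-a=4/3):
  R_A = Pb/L = 9·(4/3)/4 = 3 kN
  R_B = Pa/L = 9·(8/3)/4 = 6 kN
Load 3 — applied couple M₀=5 kN·m at a=2 m (b=L-a=2):
  R_A = M₀/L = 5/4 kN
  R_B = -M₀/L = -5/4 kN
Load 4 — triangular load w₀=4 kN/m (0→w₀ over full span):
  R_A = w₀L/6 = 4·4/6 = 8/3 kN
  R_B = w₀L/3 = 4·4/3 = 16/3 kN
Superposition: R_A = -13/12 kN, R_B = 25/12 kN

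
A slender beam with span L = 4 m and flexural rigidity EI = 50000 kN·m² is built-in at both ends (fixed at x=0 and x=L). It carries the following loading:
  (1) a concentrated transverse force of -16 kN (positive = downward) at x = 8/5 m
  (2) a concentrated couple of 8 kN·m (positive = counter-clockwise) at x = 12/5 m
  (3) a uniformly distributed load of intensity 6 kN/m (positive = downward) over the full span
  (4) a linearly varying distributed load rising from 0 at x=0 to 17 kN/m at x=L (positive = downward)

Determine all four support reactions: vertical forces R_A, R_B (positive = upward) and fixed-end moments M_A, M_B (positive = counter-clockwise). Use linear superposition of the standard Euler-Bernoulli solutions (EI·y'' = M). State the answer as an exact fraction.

Load 1 — point force P=-16 kN at a=8/5 m (b=L-a=12/5):
  R_A = Pb²(3a+b)/L³ = (-16)·(12/5)²·(3·(8/5)+(12/5))/4³ = -1296/125 kN
  M_A = Pab²/L² = (-16)·(8/5)·(12/5)²/4² = -1152/125 kN·m
  R_B = Pa²(a+3b)/L³ = (-16)·(8/5)²·((8/5)+3·(12/5))/4³ = -704/125 kN
  M_B = -Pa²b/L² = -(-16)·(8/5)²·(12/5)/4² = 768/125 kN·m
Load 2 — applied couple M₀=8 kN·m at a=12/5 m (b=L-a=8/5):
  R_A = 6M₀ab/L³ = 6·8·(12/5)·(8/5)/4³ = 72/25 kN
  M_A = M₀b(2a-b)/L² = 8·(8/5)·(2·(12/5)-(8/5))/4² = 64/25 kN·m
  R_B = -6M₀ab/L³ = -6·8·(12/5)·(8/5)/4³ = -72/25 kN
  M_B = M₀a(2b-a)/L² = 8·(12/5)·(2·(8/5)-(12/5))/4² = 24/25 kN·m
Load 3 — uniform load w=6 kN/m over full span:
  R_A = wL/2 = 6·4/2 = 12 kN
  M_A = wL²/12 = 6·4²/12 = 8 kN·m
  R_B = wL/2 = 6·4/2 = 12 kN
  M_B = -wL²/12 = -6·4²/12 = -8 kN·m
Load 4 — triangular load w₀=17 kN/m (0→w₀ over full span):
  R_A = 3w₀L/20 = 3·17·4/20 = 51/5 kN
  M_A = w₀L²/30 = 17·4²/30 = 136/15 kN·m
  R_B = 7w₀L/20 = 7·17·4/20 = 119/5 kN
  M_B = -w₀L²/20 = -17·4²/20 = -68/5 kN·m
Superposition: R_A = 1839/125 kN, M_A = 3904/375 kN·m, R_B = 3411/125 kN, M_B = -1812/125 kN·m

R_A = 1839/125 kN, M_A = 3904/375 kN·m, R_B = 3411/125 kN, M_B = -1812/125 kN·m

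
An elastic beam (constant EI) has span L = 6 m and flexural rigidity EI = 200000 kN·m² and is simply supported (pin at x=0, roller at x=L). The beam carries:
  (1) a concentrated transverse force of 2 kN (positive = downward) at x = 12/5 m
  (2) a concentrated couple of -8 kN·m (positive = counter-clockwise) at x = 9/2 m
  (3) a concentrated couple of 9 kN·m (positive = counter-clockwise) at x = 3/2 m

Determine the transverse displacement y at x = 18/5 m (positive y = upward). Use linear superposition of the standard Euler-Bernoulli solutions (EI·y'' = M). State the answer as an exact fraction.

Load 1 — point force P=2 kN at a=12/5 m (b=L-a=18/5):
  y_1 = -Pa(L-x)(2Lx-a²-x²)/(6LEI)  [x>a] = -2·(12/5)·(6-(18/5))·(2·6·(18/5)-(12/5)²-(18/5)²)/(6·6·200000) = -153/3906250 m
Load 2 — applied couple M₀=-8 kN·m at a=9/2 m (b=L-a=3/2):
  y_2 = (M₀x³/(6L)+C₁x)/EI  [x≤a] with C₁=M₀(3b²-L²)/(6L)=13/2 = ((-8)·(18/5)³/(6·6)+(13/2)·(18/5))/200000 = 1629/25000000 m
Load 3 — applied couple M₀=9 kN·m at a=3/2 m (b=L-a=9/2):
  y_3 = (M₀x³/(6L)-M₀(x-a)²/2+C₁x)/EI  [x>a] with C₁=M₀(3b²-L²)/(6L)=99/16 = (9·(18/5)³/(6·6)-9·((18/5)-(3/2))²/2+(99/16)·(18/5))/200000 = 7047/100000000 m
Superposition: y = Σ y_i = 48231/500000000 m ≈ 0.000096 m

y(18/5) = 48231/500000000 m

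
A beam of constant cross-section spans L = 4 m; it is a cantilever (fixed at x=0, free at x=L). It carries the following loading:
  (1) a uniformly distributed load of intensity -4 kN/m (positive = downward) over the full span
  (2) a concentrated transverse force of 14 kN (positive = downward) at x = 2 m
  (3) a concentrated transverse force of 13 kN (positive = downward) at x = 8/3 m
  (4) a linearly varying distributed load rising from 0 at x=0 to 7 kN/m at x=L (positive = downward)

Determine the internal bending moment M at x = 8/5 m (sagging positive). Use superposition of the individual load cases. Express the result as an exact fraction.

Load 1 — uniform load w=-4 kN/m over full span:
  M_1 = -w(L-x)²/2 = -(-4)·(4-(8/5))²/2 = 288/25 kN·m
Load 2 — point force P=14 kN at a=2 m (b=L-a=2):
  M_2 = -P(a-x)  [x≤a] = -14·(2-(8/5)) = -28/5 kN·m
Load 3 — point force P=13 kN at a=8/3 m (b=L-a=4/3):
  M_3 = -P(a-x)  [x≤a] = -13·((8/3)-(8/5)) = -208/15 kN·m
Load 4 — triangular load w₀=7 kN/m (0→w₀ over full span):
  M_4 = w₀Lx/2 - w₀L²/3 - w₀x³/(6L) = 7·4·(8/5)/2 - 7·4²/3 - 7·(8/5)³/(6·4) = -2016/125 kN·m
Superposition: M = Σ M_i = -9028/375 kN·m ≈ -24.074667 kN·m

M(8/5) = -9028/375 kN·m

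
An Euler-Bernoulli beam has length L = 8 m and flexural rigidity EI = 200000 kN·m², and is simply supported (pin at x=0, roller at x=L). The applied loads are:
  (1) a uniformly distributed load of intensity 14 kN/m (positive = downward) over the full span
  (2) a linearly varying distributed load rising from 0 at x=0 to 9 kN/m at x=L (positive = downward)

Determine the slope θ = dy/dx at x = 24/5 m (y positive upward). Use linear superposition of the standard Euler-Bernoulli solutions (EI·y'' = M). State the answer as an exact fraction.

Load 1 — uniform load w=14 kN/m over full span:
  θ_1 = -w(L³-6Lx²+4x³)/(24EI) = -14·(8³-6·8·(24/5)²+4·(24/5)³)/(24·200000) = 518/1171875 rad
Load 2 — triangular load w₀=9 kN/m (0→w₀ over full span):
  θ_2 = -w₀(7L⁴-30L²x²+15x⁴)/(360LEI) = -9·(7·8⁴-30·8²·(24/5)²+15·(24/5)⁴)/(360·8·200000) = 232/1953125 rad
Superposition: θ = Σ θ_i = 3286/5859375 rad ≈ 0.000561 rad

θ(24/5) = 3286/5859375 rad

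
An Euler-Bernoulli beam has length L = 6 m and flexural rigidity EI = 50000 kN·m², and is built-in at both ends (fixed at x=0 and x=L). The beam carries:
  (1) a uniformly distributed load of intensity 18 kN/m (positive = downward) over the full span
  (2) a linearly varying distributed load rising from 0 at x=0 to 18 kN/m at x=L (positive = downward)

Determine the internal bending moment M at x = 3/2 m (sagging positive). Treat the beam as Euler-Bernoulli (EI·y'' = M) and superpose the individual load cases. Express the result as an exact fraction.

M(3/2) = 621/80 kN·m

Load 1 — uniform load w=18 kN/m over full span:
  M_1 = wLx/2 - wL²/12 - wx²/2 = 18·6·(3/2)/2 - 18·6²/12 - 18·(3/2)²/2 = 27/4 kN·m
Load 2 — triangular load w₀=18 kN/m (0→w₀ over full span):
  M_2 = 3w₀Lx/20 - w₀L²/30 - w₀x³/(6L) = 3·18·6·(3/2)/20 - 18·6²/30 - 18·(3/2)³/(6·6) = 81/80 kN·m
Superposition: M = Σ M_i = 621/80 kN·m ≈ 7.762500 kN·m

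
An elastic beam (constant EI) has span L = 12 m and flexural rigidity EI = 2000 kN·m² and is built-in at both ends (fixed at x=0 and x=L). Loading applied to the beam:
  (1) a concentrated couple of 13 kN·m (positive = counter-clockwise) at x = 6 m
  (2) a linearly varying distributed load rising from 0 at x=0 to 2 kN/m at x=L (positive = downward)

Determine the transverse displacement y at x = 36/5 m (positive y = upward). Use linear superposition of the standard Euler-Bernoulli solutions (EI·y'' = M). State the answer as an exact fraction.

Load 1 — applied couple M₀=13 kN·m at a=6 m (b=L-a=6):
  y_1 = (R_Ax³/6 - M_Ax²/2 - M₀(x-a)²/2)/EI  [x>a] with R_A=13/8, M_A=13/4 = ((13/8)·(36/5)³/6 - (13/4)·(36/5)²/2 - 13·((36/5)-6)²/2)/2000 = 117/31250 m
Load 2 — triangular load w₀=2 kN/m (0→w₀ over full span):
  y_2 = -w₀x²(L-x)²(x+2L)/(120LEI) = -2·(36/5)²·(12-(36/5))²·((36/5)+2·12)/(120·12·2000) = -50544/1953125 m
Superposition: y = Σ y_i = -86463/3906250 m ≈ -0.022135 m

y(36/5) = -86463/3906250 m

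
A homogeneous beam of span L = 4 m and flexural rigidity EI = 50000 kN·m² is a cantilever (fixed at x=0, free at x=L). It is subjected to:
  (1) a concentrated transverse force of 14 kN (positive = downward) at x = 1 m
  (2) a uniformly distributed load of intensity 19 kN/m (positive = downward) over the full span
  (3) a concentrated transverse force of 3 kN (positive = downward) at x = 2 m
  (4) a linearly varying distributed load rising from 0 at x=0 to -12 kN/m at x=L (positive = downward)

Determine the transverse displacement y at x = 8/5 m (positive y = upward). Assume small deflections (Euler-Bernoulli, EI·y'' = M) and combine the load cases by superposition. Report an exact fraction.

Load 1 — point force P=14 kN at a=1 m (b=L-a=3):
  y_1 = -Pa²(3x-a)/(6EI)  [x>a] = -14·1²·(3·(8/5)-1)/(6·50000) = -133/750000 m
Load 2 — uniform load w=19 kN/m over full span:
  y_2 = -wx²(x²-4Lx+6L²)/(24EI) = -19·(8/5)²·((8/5)²-4·4·(8/5)+6·4²)/(24·50000) = -5776/1953125 m
Load 3 — point force P=3 kN at a=2 m (b=L-a=2):
  y_3 = -Px²(3a-x)/(6EI)  [x≤a] = -3·(8/5)²·(3·2-(8/5))/(6·50000) = -44/390625 m
Load 4 — triangular load w₀=-12 kN/m (0→w₀ over full span):
  y_4 = (w₀Lx³/12-w₀L²x²/6-w₀x⁵/(120L))/EI = ((-12)·4·(8/5)³/12-(-12)·4²·(8/5)²/6-(-12)·(8/5)⁵/(120·4))/50000 = 64256/48828125 m
Superposition: y = Σ y_i = -4526537/2343750000 m ≈ -0.001931 m

y(8/5) = -4526537/2343750000 m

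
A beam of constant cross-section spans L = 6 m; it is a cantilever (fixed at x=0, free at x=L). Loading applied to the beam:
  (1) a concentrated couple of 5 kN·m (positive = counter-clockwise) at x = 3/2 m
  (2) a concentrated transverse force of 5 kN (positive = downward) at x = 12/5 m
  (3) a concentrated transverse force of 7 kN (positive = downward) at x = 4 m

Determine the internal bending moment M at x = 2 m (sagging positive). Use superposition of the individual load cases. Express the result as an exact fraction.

Load 1 — applied couple M₀=5 kN·m at a=3/2 m (b=L-a=9/2):
  M_1 = 0  [x>a] = 0 kN·m
Load 2 — point force P=5 kN at a=12/5 m (b=L-a=18/5):
  M_2 = -P(a-x)  [x≤a] = -5·((12/5)-2) = -2 kN·m
Load 3 — point force P=7 kN at a=4 m (b=L-a=2):
  M_3 = -P(a-x)  [x≤a] = -7·(4-2) = -14 kN·m
Superposition: M = Σ M_i = -16 kN·m ≈ -16.000000 kN·m

M(2) = -16 kN·m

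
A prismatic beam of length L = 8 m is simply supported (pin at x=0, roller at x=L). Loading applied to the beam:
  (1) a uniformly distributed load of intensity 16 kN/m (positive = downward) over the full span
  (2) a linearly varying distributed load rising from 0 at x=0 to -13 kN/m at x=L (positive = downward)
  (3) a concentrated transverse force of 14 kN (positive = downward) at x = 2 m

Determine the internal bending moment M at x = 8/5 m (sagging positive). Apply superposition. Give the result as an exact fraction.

Load 1 — uniform load w=16 kN/m over full span:
  M_1 = wx(L-x)/2 = 16·(8/5)·(8-(8/5))/2 = 2048/25 kN·m
Load 2 — triangular load w₀=-13 kN/m (0→w₀ over full span):
  M_2 = w₀Lx/6 - w₀x³/(6L) = (-13)·8·(8/5)/6 - (-13)·(8/5)³/(6·8) = -3328/125 kN·m
Load 3 — point force P=14 kN at a=2 m (b=L-a=6):
  M_3 = Pbx/L  [x≤a] = 14·6·(8/5)/8 = 84/5 kN·m
Superposition: M = Σ M_i = 9012/125 kN·m ≈ 72.096000 kN·m

M(8/5) = 9012/125 kN·m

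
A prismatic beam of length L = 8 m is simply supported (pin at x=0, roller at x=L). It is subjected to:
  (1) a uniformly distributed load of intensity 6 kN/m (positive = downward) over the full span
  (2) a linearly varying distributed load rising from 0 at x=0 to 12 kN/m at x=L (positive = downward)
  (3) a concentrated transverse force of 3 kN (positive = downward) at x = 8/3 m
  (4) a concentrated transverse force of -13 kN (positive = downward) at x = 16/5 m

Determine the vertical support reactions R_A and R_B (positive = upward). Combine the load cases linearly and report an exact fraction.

R_A = 171/5 kN, R_B = 259/5 kN

Load 1 — uniform load w=6 kN/m over full span:
  R_A = wL/2 = 6·8/2 = 24 kN
  R_B = wL/2 = 6·8/2 = 24 kN
Load 2 — triangular load w₀=12 kN/m (0→w₀ over full span):
  R_A = w₀L/6 = 12·8/6 = 16 kN
  R_B = w₀L/3 = 12·8/3 = 32 kN
Load 3 — point force P=3 kN at a=8/3 m (b=L-a=16/3):
  R_A = Pb/L = 3·(16/3)/8 = 2 kN
  R_B = Pa/L = 3·(8/3)/8 = 1 kN
Load 4 — point force P=-13 kN at a=16/5 m (b=L-a=24/5):
  R_A = Pb/L = (-13)·(24/5)/8 = -39/5 kN
  R_B = Pa/L = (-13)·(16/5)/8 = -26/5 kN
Superposition: R_A = 171/5 kN, R_B = 259/5 kN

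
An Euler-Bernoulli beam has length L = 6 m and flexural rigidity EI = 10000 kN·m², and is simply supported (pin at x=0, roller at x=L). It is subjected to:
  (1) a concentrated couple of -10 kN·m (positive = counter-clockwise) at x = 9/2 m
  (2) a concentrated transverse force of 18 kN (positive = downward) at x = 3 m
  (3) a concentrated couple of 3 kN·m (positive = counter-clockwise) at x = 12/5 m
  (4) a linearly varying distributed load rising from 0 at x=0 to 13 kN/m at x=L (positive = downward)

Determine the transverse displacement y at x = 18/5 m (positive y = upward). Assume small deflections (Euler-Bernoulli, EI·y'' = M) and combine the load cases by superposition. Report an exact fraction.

y(18/5) = -10248219/625000000 m

Load 1 — applied couple M₀=-10 kN·m at a=9/2 m (b=L-a=3/2):
  y_1 = (M₀x³/(6L)+C₁x)/EI  [x≤a] with C₁=M₀(3b²-L²)/(6L)=65/8 = ((-10)·(18/5)³/(6·6)+(65/8)·(18/5))/10000 = 1629/1000000 m
Load 2 — point force P=18 kN at a=3 m (b=L-a=3):
  y_2 = -Pa(L-x)(2Lx-a²-x²)/(6LEI)  [x>a] = -18·3·(6-(18/5))·(2·6·(18/5)-3²-(18/5)²)/(6·6·10000) = -4779/625000 m
Load 3 — applied couple M₀=3 kN·m at a=12/5 m (b=L-a=18/5):
  y_3 = (M₀x³/(6L)-M₀(x-a)²/2+C₁x)/EI  [x>a] with C₁=M₀(3b²-L²)/(6L)=6/25 = (3·(18/5)³/(6·6)-3·((18/5)-(12/5))²/2+(6/25)·(18/5))/10000 = 81/312500 m
Load 4 — triangular load w₀=13 kN/m (0→w₀ over full span):
  y_4 = -w₀x(7L⁴-10L²x²+3x⁴)/(360LEI) = -13·(18/5)·(7·6⁴-10·6²·(18/5)²+3·(18/5)⁴)/(360·6·10000) = -103896/9765625 m
Superposition: y = Σ y_i = -10248219/625000000 m ≈ -0.016397 m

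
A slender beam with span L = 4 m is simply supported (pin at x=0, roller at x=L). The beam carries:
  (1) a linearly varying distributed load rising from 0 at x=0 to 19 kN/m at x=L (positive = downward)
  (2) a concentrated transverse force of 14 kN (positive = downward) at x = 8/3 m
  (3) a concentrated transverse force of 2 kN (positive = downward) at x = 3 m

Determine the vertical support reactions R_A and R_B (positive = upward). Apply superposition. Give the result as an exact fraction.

R_A = 107/6 kN, R_B = 217/6 kN

Load 1 — triangular load w₀=19 kN/m (0→w₀ over full span):
  R_A = w₀L/6 = 19·4/6 = 38/3 kN
  R_B = w₀L/3 = 19·4/3 = 76/3 kN
Load 2 — point force P=14 kN at a=8/3 m (b=L-a=4/3):
  R_A = Pb/L = 14·(4/3)/4 = 14/3 kN
  R_B = Pa/L = 14·(8/3)/4 = 28/3 kN
Load 3 — point force P=2 kN at a=3 m (b=L-a=1):
  R_A = Pb/L = 2·1/4 = 1/2 kN
  R_B = Pa/L = 2·3/4 = 3/2 kN
Superposition: R_A = 107/6 kN, R_B = 217/6 kN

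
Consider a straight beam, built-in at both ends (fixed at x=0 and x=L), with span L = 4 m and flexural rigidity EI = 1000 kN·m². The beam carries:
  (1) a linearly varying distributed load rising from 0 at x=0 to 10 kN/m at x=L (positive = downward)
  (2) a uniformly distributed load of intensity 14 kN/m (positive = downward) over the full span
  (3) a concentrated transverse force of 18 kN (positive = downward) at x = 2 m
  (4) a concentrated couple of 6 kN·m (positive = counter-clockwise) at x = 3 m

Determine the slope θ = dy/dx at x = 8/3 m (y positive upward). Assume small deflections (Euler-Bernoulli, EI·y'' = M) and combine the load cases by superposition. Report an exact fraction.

θ(8/3) = 3007/243000 rad

Load 1 — triangular load w₀=10 kN/m (0→w₀ over full span):
  θ_1 = -w₀(2x(L-x)(L-2x)(x+2L)+x²(L-x)²)/(120LEI) = -10·(2·(8/3)·(4-(8/3))·(4-2·(8/3))·((8/3)+2·4)+(8/3)²·(4-(8/3))²)/(120·4·1000) = 56/30375 rad
Load 2 — uniform load w=14 kN/m over full span:
  θ_2 = -wx(L-x)(L-2x)/(12EI) = -14·(8/3)·(4-(8/3))·(4-2·(8/3))/(12·1000) = 56/10125 rad
Load 3 — point force P=18 kN at a=2 m (b=L-a=2):
  θ_3 = Pa²(L-x)(2bL-(3b+a)(L-x))/(2L³EI)  [x>a] = 18·2²·(4-(8/3))·(2·2·4-(3·2+2)·(4-(8/3)))/(2·4³·1000) = 1/250 rad
Load 4 — applied couple M₀=6 kN·m at a=3 m (b=L-a=1):
  θ_4 = (R_Ax²/2 - M_Ax)/EI  [x≤a] with R_A=27/16, M_A=15/8 = ((27/16)·(8/3)²/2 - (15/8)·(8/3))/1000 = 1/1000 rad
Superposition: θ = Σ θ_i = 3007/243000 rad ≈ 0.012374 rad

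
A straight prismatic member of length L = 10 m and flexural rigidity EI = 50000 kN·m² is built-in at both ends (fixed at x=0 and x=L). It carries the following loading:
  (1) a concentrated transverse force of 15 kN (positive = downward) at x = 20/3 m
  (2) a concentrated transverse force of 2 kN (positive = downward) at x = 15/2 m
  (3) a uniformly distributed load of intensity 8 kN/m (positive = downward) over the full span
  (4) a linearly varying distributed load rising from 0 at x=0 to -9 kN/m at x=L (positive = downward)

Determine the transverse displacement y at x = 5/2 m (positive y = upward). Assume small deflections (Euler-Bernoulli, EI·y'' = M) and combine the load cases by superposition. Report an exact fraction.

Load 1 — point force P=15 kN at a=20/3 m (b=L-a=10/3):
  y_1 = -Pb²x²(3aL-(3a+b)x)/(6L³EI)  [x≤a] = -15·(10/3)²·(5/2)²·(3·(20/3)·10-(3·(20/3)+(10/3))·(5/2))/(6·10³·50000) = -17/34560 m
Load 2 — point force P=2 kN at a=15/2 m (b=L-a=5/2):
  y_2 = -Pb²x²(3aL-(3a+b)x)/(6L³EI)  [x≤a] = -2·(5/2)²·(5/2)²·(3·(15/2)·10-(3·(15/2)+(5/2))·(5/2))/(6·10³·50000) = -13/307200 m
Load 3 — uniform load w=8 kN/m over full span:
  y_3 = -wx²(L-x)²/(24EI) = -8·(5/2)²·(10-(5/2))²/(24·50000) = -3/1280 m
Load 4 — triangular load w₀=-9 kN/m (0→w₀ over full span):
  y_4 = -w₀x²(L-x)²(x+2L)/(120LEI) = -(-9)·(5/2)²·(10-(5/2))²·((5/2)+2·10)/(120·10·50000) = 243/204800 m
Superposition: y = Σ y_i = -9353/5529600 m ≈ -0.001691 m

y(5/2) = -9353/5529600 m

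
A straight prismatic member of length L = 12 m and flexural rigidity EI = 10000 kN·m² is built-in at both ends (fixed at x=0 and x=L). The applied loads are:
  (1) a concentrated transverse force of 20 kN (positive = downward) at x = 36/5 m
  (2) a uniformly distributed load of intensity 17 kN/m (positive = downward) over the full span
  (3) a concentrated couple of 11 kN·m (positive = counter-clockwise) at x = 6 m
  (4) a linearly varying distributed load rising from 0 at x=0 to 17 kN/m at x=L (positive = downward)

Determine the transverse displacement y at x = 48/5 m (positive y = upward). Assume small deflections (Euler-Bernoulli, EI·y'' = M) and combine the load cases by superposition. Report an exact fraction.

Load 1 — point force P=20 kN at a=36/5 m (b=L-a=24/5):
  y_1 = -Pa²(L-x)²(3bL-(3b+a)(L-x))/(6L³EI)  [x>a] = -20·(36/5)²·(12-(48/5))²·(3·(24/5)·12-(3·(24/5)+(36/5))·(12-(48/5)))/(6·12³·10000) = -13608/1953125 m
Load 2 — uniform load w=17 kN/m over full span:
  y_2 = -wx²(L-x)²/(24EI) = -17·(48/5)²·(12-(48/5))²/(24·10000) = -14688/390625 m
Load 3 — applied couple M₀=11 kN·m at a=6 m (b=L-a=6):
  y_3 = (R_Ax³/6 - M_Ax²/2 - M₀(x-a)²/2)/EI  [x>a] with R_A=11/8, M_A=11/4 = ((11/8)·(48/5)³/6 - (11/4)·(48/5)²/2 - 11·((48/5)-6)²/2)/10000 = 297/625000 m
Load 4 — triangular load w₀=17 kN/m (0→w₀ over full span):
  y_4 = -w₀x²(L-x)²(x+2L)/(120LEI) = -17·(48/5)²·(12-(48/5))²·((48/5)+2·12)/(120·12·10000) = -205632/9765625 m
Superposition: y = Σ y_i = -5089851/78125000 m ≈ -0.065150 m

y(48/5) = -5089851/78125000 m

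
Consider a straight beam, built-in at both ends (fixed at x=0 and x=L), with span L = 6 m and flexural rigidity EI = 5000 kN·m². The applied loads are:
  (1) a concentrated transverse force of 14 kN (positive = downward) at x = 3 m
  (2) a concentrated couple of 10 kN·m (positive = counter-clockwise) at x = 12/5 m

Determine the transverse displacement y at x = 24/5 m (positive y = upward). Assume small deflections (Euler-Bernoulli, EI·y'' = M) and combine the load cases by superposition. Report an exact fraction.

y(24/5) = -2457/3125000 m

Load 1 — point force P=14 kN at a=3 m (b=L-a=3):
  y_1 = -Pa²(L-x)²(3bL-(3b+a)(L-x))/(6L³EI)  [x>a] = -14·3²·(6-(24/5))²·(3·3·6-(3·3+3)·(6-(24/5)))/(6·6³·5000) = -693/625000 m
Load 2 — applied couple M₀=10 kN·m at a=12/5 m (b=L-a=18/5):
  y_2 = (R_Ax³/6 - M_Ax²/2 - M₀(x-a)²/2)/EI  [x>a] with R_A=12/5, M_A=6/5 = ((12/5)·(24/5)³/6 - (6/5)·(24/5)²/2 - 10·((24/5)-(12/5))²/2)/5000 = 126/390625 m
Superposition: y = Σ y_i = -2457/3125000 m ≈ -0.000786 m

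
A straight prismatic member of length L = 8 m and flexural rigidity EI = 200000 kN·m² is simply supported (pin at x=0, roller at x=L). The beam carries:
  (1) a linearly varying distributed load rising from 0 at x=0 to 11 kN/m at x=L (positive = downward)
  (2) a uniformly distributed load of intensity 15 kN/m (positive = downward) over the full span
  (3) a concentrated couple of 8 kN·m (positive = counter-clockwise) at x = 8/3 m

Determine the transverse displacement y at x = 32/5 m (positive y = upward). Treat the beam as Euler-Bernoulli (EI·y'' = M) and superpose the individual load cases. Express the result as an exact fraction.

y(32/5) = -1422836/439453125 m

Load 1 — triangular load w₀=11 kN/m (0→w₀ over full span):
  y_1 = -w₀x(7L⁴-10L²x²+3x⁴)/(360LEI) = -11·(32/5)·(7·8⁴-10·8²·(32/5)²+3·(32/5)⁴)/(360·8·200000) = -44704/48828125 m
Load 2 — uniform load w=15 kN/m over full span:
  y_2 = -wx(L³-2Lx²+x³)/(24EI) = -15·(32/5)·(8³-2·8·(32/5)²+(32/5)³)/(24·200000) = -928/390625 m
Load 3 — applied couple M₀=8 kN·m at a=8/3 m (b=L-a=16/3):
  y_3 = (M₀x³/(6L)-M₀(x-a)²/2+C₁x)/EI  [x>a] with C₁=M₀(3b²-L²)/(6L)=32/9 = (8·(32/5)³/(6·8)-8·((32/5)-(8/3))²/2+(32/9)·(32/5))/200000 = 188/3515625 m
Superposition: y = Σ y_i = -1422836/439453125 m ≈ -0.003238 m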